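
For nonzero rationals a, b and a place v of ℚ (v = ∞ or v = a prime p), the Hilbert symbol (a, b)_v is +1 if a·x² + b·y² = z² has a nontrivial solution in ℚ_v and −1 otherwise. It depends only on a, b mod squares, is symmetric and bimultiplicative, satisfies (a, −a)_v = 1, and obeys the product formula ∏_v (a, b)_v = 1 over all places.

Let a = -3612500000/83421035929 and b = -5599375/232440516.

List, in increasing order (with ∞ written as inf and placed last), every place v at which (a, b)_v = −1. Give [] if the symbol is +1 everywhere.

Mod squares: a ≡ -2, b ≡ -31. Check v ∈ {∞, 2, 3, 5, 7, 11, 17, 31}.
v=31: a=31^-2·(≡6), b=31^1·(≡21) mod 31; (6|31)=-1, (21|31)=-1; (−1)^{-2·1·15}·(-1)^1·(-1)^-2 = -1.
v=11: a=11^-6·(≡5), b=11^-4·(≡7) mod 11; (5|11)=+1, (7|11)=-1; (−1)^{-6·-4·5}·(+1)^-4·(-1)^-6 = +1.
v=5: a=5^8·(≡3), b=5^4·(≡1) mod 5; (3|5)=-1, (1|5)=+1; (−1)^{8·4·2}·(-1)^4·(+1)^8 = +1.
v=7: a=7^-2·(≡5), b=7^-2·(≡2) mod 7; (5|7)=-1, (2|7)=+1; (−1)^{-2·-2·3}·(-1)^-2·(+1)^-2 = +1.
v=3: a=3^0·(≡1), b=3^-4·(≡2) mod 3; (1|3)=+1, (2|3)=-1; (−1)^{0·-4·1}·(+1)^-4·(-1)^0 = +1.
v=∞: -2 < 0 and -31 < 0  ⇒  (a,b)_∞ = -1.
v=17: a=17^2·(≡13), b=17^2·(≡10) mod 17; (13|17)=+1, (10|17)=-1; (−1)^{2·2·8}·(+1)^2·(-1)^2 = +1.
v=2: v_2(a)=5, v_2(b)=-2; units ≡ 7, 1 (mod 8); ε·ε+αω+βω = 1·0+5·0+-2·0 ≡ 0  ⇒  (a,b)_2 = +1.
Ram(-2, -31) = {31, ∞}; no ℚ_31-point on the conic.

[31, inf]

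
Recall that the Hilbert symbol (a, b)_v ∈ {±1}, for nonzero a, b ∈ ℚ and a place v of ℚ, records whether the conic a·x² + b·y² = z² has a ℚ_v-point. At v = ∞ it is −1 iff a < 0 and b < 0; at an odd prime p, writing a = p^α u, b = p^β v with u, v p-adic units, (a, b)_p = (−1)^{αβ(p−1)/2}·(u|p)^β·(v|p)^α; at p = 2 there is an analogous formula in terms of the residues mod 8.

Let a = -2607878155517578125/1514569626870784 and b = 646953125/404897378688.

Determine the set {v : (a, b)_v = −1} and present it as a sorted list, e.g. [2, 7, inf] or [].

[5, 13]

(a, b) ≡ (-13, 190) mod (ℚ^×)²; places V = {2, 3, 5, 7, 11, 13, 17, 19, 23, ∞}.
(a,b)_7: α=4, u≡2; β=2, v≡1 (mod 7); (2|7)=+1, (1|7)=+1; sign (−1)^0·+1^2·+1^4 = +1.
(a,b)_19: α=-2, u≡7; β=-1, v≡10 (mod 19); (7|19)=+1, (10|19)=-1; sign (−1)^0·+1^-1·-1^-2 = +1.
(a,b)_17: α=0, u≡8; β=-2, v≡10 (mod 17); (8|17)=+1, (10|17)=-1; sign (−1)^0·+1^-2·-1^0 = +1.
(a,b)_∞: sgn(-13)=−, sgn(190)=+, so +1.
(a,b)_5: α=14, u≡2; β=7, v≡2 (mod 5); (2|5)=-1, (2|5)=-1; sign (−1)^0·-1^7·-1^14 = -1.
(a,b)_3: α=4, u≡2; β=-2, v≡1 (mod 3); (2|3)=-1, (1|3)=+1; sign (−1)^0·-1^-2·+1^4 = +1.
(a,b)_11: α=-4, u≡3; β=-2, v≡1 (mod 11); (3|11)=+1, (1|11)=+1; sign (−1)^0·+1^-2·+1^-4 = +1.
(a,b)_23: α=-4, u≡22; β=-2, v≡2 (mod 23); (22|23)=-1, (2|23)=+1; sign (−1)^0·-1^-2·+1^-4 = +1.
(a,b)_13: α=3, u≡9; β=2, v≡8 (mod 13); (9|13)=+1, (8|13)=-1; sign (−1)^0·+1^2·-1^3 = -1.
(a,b)_2: α=-10, β=-7; u≡3, v≡7 (mod 8); ε(u)ε(v)=1·1, αω(v)=-10·0, βω(u)=-7·1; sum ≡ 0  ⇒  +1.
(-13, 190 / ℚ) ramifies at {5, 13}: a division algebra.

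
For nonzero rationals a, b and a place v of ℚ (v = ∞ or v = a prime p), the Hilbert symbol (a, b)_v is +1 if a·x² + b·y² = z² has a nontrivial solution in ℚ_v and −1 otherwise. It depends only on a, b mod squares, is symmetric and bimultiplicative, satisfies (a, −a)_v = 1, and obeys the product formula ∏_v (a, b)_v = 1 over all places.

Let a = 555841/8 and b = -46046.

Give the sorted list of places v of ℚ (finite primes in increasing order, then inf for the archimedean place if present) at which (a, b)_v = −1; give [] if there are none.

(a, b) ≡ (6578, -46046) mod (ℚ^×)²; places V = {2, 7, 11, 13, 23, ∞}.
(a,b)_7: α=0, u≡6; β=1, v≡2 (mod 7); (6|7)=-1, (2|7)=+1; sign (−1)^0·-1^1·+1^0 = -1.
(a,b)_2: α=-3, β=1; u≡1, v≡1 (mod 8); ε(u)ε(v)=0·0, αω(v)=-3·0, βω(u)=1·0; sum ≡ 0  ⇒  +1.
(a,b)_11: α=1, u≡1; β=1, v≡5 (mod 11); (1|11)=+1, (5|11)=+1; sign (−1)^1·+1^1·+1^1 = -1.
(a,b)_23: α=1, u≡5; β=1, v≡22 (mod 23); (5|23)=-1, (22|23)=-1; sign (−1)^1·-1^1·-1^1 = -1.
(a,b)_13: α=3, u≡4; β=1, v≡7 (mod 13); (4|13)=+1, (7|13)=-1; sign (−1)^0·+1^1·-1^3 = -1.
(a,b)_∞: sgn(6578)=+, sgn(-46046)=−, so +1.
Ram(6578, -46046) = {7, 11, 13, 23}; no ℚ_7-point on the conic.

[7, 11, 13, 23]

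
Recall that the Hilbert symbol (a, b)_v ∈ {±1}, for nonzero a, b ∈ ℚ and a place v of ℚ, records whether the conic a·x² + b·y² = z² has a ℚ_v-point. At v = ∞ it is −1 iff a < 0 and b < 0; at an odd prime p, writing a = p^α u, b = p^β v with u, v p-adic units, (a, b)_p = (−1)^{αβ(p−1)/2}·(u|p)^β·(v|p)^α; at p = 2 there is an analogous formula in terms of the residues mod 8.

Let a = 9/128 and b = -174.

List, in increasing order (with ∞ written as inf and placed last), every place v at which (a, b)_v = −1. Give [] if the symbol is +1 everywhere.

[3, 29]

Mod squares: a ≡ 2, b ≡ -174. Check v ∈ {∞, 2, 3, 29}.
v=3: a=3^2·(≡2), b=3^1·(≡2) mod 3; (2|3)=-1, (2|3)=-1; (−1)^{2·1·1}·(-1)^1·(-1)^2 = -1.
v=∞: 2 > 0 and -174 < 0  ⇒  (a,b)_∞ = +1.
v=2: v_2(a)=-7, v_2(b)=1; units ≡ 1, 1 (mod 8); ε·ε+αω+βω = 0·0+-7·0+1·0 ≡ 0  ⇒  (a,b)_2 = +1.
v=29: a=29^0·(≡8), b=29^1·(≡23) mod 29; (8|29)=-1, (23|29)=+1; (−1)^{0·1·14}·(-1)^1·(+1)^0 = -1.
Ram(2, -174) = {3, 29}; no ℚ_3-point on the conic.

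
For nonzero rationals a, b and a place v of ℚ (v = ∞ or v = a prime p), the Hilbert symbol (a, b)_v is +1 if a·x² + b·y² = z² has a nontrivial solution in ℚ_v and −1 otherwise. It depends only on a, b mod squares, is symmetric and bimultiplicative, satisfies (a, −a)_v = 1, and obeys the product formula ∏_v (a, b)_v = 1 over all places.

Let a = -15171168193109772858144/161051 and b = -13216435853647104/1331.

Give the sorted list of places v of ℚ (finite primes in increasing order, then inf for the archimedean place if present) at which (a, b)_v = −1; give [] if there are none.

Mod squares: a ≡ -1254, b ≡ -2431. Check v ∈ {∞, 2, 3, 11, 13, 17, 19}.
v=17: a=17^4·(≡2), b=17^3·(≡12) mod 17; (2|17)=+1, (12|17)=-1; (−1)^{4·3·8}·(+1)^3·(-1)^4 = +1.
v=13: a=13^4·(≡2), b=13^3·(≡11) mod 13; (2|13)=-1, (11|13)=-1; (−1)^{4·3·6}·(-1)^3·(-1)^4 = -1.
v=11: a=11^-5·(≡2), b=11^-3·(≡10) mod 11; (2|11)=-1, (10|11)=-1; (−1)^{-5·-3·5}·(-1)^-3·(-1)^-5 = -1.
v=19: a=19^1·(≡10), b=19^0·(≡17) mod 19; (10|19)=-1, (17|19)=+1; (−1)^{1·0·9}·(-1)^0·(+1)^1 = +1.
v=2: v_2(a)=5, v_2(b)=8; units ≡ 5, 1 (mod 8); ε·ε+αω+βω = 0·0+5·0+8·1 ≡ 0  ⇒  (a,b)_2 = +1.
v=∞: -1254 < 0 and -2431 < 0  ⇒  (a,b)_∞ = -1.
v=3: a=3^21·(≡2), b=3^14·(≡2) mod 3; (2|3)=-1, (2|3)=-1; (−1)^{21·14·1}·(-1)^14·(-1)^21 = -1.
(-1254, -2431 / ℚ) ramifies at {3, 11, 13, ∞}: a division algebra.

[3, 11, 13, inf]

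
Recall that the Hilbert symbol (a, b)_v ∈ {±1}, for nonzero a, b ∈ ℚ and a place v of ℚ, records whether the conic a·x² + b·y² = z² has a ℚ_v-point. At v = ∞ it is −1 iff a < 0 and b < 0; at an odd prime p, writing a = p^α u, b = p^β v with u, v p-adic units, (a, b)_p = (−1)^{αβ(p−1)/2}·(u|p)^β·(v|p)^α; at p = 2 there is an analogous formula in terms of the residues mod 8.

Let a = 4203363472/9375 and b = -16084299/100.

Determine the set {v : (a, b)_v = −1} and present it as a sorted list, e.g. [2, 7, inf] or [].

(a, b) ≡ (33495, -6699) mod (ℚ^×)²; places V = {2, 3, 5, 7, 11, 29, ∞}.
(a,b)_2: α=4, β=-2; u≡7, v≡5 (mod 8); ε(u)ε(v)=1·0, αω(v)=4·1, βω(u)=-2·0; sum ≡ 0  ⇒  +1.
(a,b)_5: α=-5, u≡4; β=-2, v≡4 (mod 5); (4|5)=+1, (4|5)=+1; sign (−1)^0·+1^-2·+1^-5 = +1.
(a,b)_7: α=7, u≡4; β=5, v≡1 (mod 7); (4|7)=+1, (1|7)=+1; sign (−1)^1·+1^5·+1^7 = -1.
(a,b)_3: α=-1, u≡2; β=1, v≡2 (mod 3); (2|3)=-1, (2|3)=-1; sign (−1)^1·-1^1·-1^-1 = -1.
(a,b)_∞: sgn(33495)=+, sgn(-6699)=−, so +1.
(a,b)_11: α=1, u≡4; β=1, v≡10 (mod 11); (4|11)=+1, (10|11)=-1; sign (−1)^1·+1^1·-1^1 = +1.
(a,b)_29: α=1, u≡22; β=1, v≡4 (mod 29); (22|29)=+1, (4|29)=+1; sign (−1)^0·+1^1·+1^1 = +1.
|Ram(33495, -6699)| = 2, even; anisotropic at {3, 7}.

[3, 7]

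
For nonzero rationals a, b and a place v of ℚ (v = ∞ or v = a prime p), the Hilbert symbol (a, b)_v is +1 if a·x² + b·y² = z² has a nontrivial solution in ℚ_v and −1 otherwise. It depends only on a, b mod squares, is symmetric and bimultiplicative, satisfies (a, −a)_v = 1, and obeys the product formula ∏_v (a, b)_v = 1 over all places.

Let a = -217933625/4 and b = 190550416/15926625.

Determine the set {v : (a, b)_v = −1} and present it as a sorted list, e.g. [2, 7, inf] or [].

[5, 13, 17, 23]

(a, b) ≡ (-177905, 65) mod (ℚ^×)²; places V = {2, 3, 5, 7, 11, 13, 17, 23, 29, ∞}.
(a,b)_17: α=1, u≡6; β=2, v≡10 (mod 17); (6|17)=-1, (10|17)=-1; sign (−1)^0·-1^2·-1^1 = -1.
(a,b)_3: α=0, u≡1; β=-4, v≡2 (mod 3); (1|3)=+1, (2|3)=-1; sign (−1)^0·+1^-4·-1^0 = +1.
(a,b)_11: α=0, u≡9; β=-2, v≡10 (mod 11); (9|11)=+1, (10|11)=-1; sign (−1)^0·+1^-2·-1^0 = +1.
(a,b)_7: α=3, u≡2; β=2, v≡4 (mod 7); (2|7)=+1, (4|7)=+1; sign (−1)^0·+1^2·+1^3 = +1.
(a,b)_29: α=0, u≡3; β=2, v≡1 (mod 29); (3|29)=-1, (1|29)=+1; sign (−1)^0·-1^2·+1^0 = +1.
(a,b)_5: α=3, u≡4; β=-3, v≡2 (mod 5); (4|5)=+1, (2|5)=-1; sign (−1)^0·+1^-3·-1^3 = -1.
(a,b)_2: α=-2, β=4; u≡7, v≡1 (mod 8); ε(u)ε(v)=1·0, αω(v)=-2·0, βω(u)=4·0; sum ≡ 0  ⇒  +1.
(a,b)_13: α=1, u≡3; β=-1, v≡6 (mod 13); (3|13)=+1, (6|13)=-1; sign (−1)^0·+1^-1·-1^1 = -1.
(a,b)_23: α=1, u≡1; β=0, v≡7 (mod 23); (1|23)=+1, (7|23)=-1; sign (−1)^0·+1^0·-1^1 = -1.
(a,b)_∞: sgn(-177905)=−, sgn(65)=+, so +1.
|Ram(-177905, 65)| = 4, even; anisotropic at {5, 13, 17, 23}.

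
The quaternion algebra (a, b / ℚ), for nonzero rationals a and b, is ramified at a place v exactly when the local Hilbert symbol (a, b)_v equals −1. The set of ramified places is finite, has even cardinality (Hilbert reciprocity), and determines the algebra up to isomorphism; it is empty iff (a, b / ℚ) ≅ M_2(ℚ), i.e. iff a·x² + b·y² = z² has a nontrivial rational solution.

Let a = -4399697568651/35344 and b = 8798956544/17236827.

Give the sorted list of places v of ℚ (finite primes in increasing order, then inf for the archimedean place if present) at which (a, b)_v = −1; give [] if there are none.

Mod squares: a ≡ -2139, b ≡ 9177. Check v ∈ {∞, 2, 3, 7, 11, 17, 19, 23, 31, 47, 53}.
v=∞: -2139 < 0 and 9177 > 0  ⇒  (a,b)_∞ = +1.
v=11: a=11^2·(≡2), b=11^0·(≡5) mod 11; (2|11)=-1, (5|11)=+1; (−1)^{2·0·5}·(-1)^0·(+1)^2 = +1.
v=7: a=7^2·(≡6), b=7^1·(≡2) mod 7; (6|7)=-1, (2|7)=+1; (−1)^{2·1·3}·(-1)^1·(+1)^2 = -1.
v=17: a=17^0·(≡10), b=17^-2·(≡5) mod 17; (10|17)=-1, (5|17)=-1; (−1)^{0·-2·8}·(-1)^-2·(-1)^0 = +1.
v=53: a=53^0·(≡5), b=53^2·(≡41) mod 53; (5|53)=-1, (41|53)=-1; (−1)^{0·2·26}·(-1)^2·(-1)^0 = +1.
v=31: a=31^3·(≡30), b=31^0·(≡19) mod 31; (30|31)=-1, (19|31)=+1; (−1)^{3·0·15}·(-1)^0·(+1)^3 = +1.
v=47: a=47^-2·(≡41), b=47^-2·(≡17) mod 47; (41|47)=-1, (17|47)=+1; (−1)^{-2·-2·23}·(-1)^-2·(+1)^-2 = +1.
v=19: a=19^2·(≡3), b=19^1·(≡2) mod 19; (3|19)=-1, (2|19)=-1; (−1)^{2·1·9}·(-1)^1·(-1)^2 = -1.
v=23: a=23^1·(≡21), b=23^1·(≡16) mod 23; (21|23)=-1, (16|23)=+1; (−1)^{1·1·11}·(-1)^1·(+1)^1 = +1.
v=3: a=3^1·(≡1), b=3^-3·(≡2) mod 3; (1|3)=+1, (2|3)=-1; (−1)^{1·-3·1}·(+1)^-3·(-1)^1 = +1.
v=2: v_2(a)=-4, v_2(b)=10; units ≡ 5, 1 (mod 8); ε·ε+αω+βω = 0·0+-4·0+10·1 ≡ 0  ⇒  (a,b)_2 = +1.
|Ram(-2139, 9177)| = 2, even; anisotropic at {7, 19}.

[7, 19]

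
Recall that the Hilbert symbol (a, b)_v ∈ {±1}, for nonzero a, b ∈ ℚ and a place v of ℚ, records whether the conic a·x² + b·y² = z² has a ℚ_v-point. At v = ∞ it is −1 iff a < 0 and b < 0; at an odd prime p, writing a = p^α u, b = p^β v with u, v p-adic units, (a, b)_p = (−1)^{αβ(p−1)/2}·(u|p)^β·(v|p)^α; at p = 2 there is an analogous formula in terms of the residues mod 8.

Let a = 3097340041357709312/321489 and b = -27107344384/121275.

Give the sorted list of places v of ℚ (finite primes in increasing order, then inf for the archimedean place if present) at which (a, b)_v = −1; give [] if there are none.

[19, 31]

(a, b) ≡ (53, -6479) mod (ℚ^×)²; places V = {2, 3, 5, 7, 11, 19, 31, 53, ∞}.
(a,b)_11: α=4, u≡1; β=-1, v≡4 (mod 11); (1|11)=+1, (4|11)=+1; sign (−1)^0·+1^-1·+1^4 = +1.
(a,b)_5: α=0, u≡3; β=-2, v≡1 (mod 5); (3|5)=-1, (1|5)=+1; sign (−1)^0·-1^-2·+1^0 = +1.
(a,b)_2: α=12, β=14; u≡5, v≡1 (mod 8); ε(u)ε(v)=0·0, αω(v)=12·0, βω(u)=14·1; sum ≡ 0  ⇒  +1.
(a,b)_53: α=3, u≡15; β=2, v≡1 (mod 53); (15|53)=+1, (1|53)=+1; sign (−1)^0·+1^2·+1^3 = +1.
(a,b)_∞: sgn(53)=+, sgn(-6479)=−, so +1.
(a,b)_19: α=2, u≡14; β=1, v≡6 (mod 19); (14|19)=-1, (6|19)=+1; sign (−1)^0·-1^1·+1^2 = -1.
(a,b)_31: α=2, u≡30; β=1, v≡7 (mod 31); (30|31)=-1, (7|31)=+1; sign (−1)^0·-1^1·+1^2 = -1.
(a,b)_3: α=-8, u≡2; β=-2, v≡1 (mod 3); (2|3)=-1, (1|3)=+1; sign (−1)^0·-1^-2·+1^-8 = +1.
(a,b)_7: α=-2, u≡2; β=-2, v≡5 (mod 7); (2|7)=+1, (5|7)=-1; sign (−1)^0·+1^-2·-1^-2 = +1.
(53, -6479 / ℚ) ramifies at {19, 31}: a division algebra.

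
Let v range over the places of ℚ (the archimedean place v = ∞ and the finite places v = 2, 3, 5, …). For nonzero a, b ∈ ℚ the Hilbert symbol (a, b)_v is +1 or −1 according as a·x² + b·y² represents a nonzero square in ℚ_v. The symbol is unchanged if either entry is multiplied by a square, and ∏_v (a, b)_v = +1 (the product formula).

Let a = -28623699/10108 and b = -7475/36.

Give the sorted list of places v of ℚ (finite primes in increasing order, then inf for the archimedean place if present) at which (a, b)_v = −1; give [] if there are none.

[17, 23, 41, inf]

Mod squares: a ≡ -14637, b ≡ -299. Check v ∈ {∞, 2, 3, 5, 7, 13, 17, 19, 23, 41}.
v=19: a=19^-2·(≡18), b=19^0·(≡4) mod 19; (18|19)=-1, (4|19)=+1; (−1)^{-2·0·9}·(-1)^0·(+1)^-2 = +1.
v=23: a=23^0·(≡7), b=23^1·(≡21) mod 23; (7|23)=-1, (21|23)=-1; (−1)^{0·1·11}·(-1)^1·(-1)^0 = -1.
v=3: a=3^5·(≡2), b=3^-2·(≡1) mod 3; (2|3)=-1, (1|3)=+1; (−1)^{5·-2·1}·(-1)^-2·(+1)^5 = +1.
v=5: a=5^0·(≡2), b=5^2·(≡1) mod 5; (2|5)=-1, (1|5)=+1; (−1)^{0·2·2}·(-1)^2·(+1)^0 = +1.
v=7: a=7^-1·(≡4), b=7^0·(≡1) mod 7; (4|7)=+1, (1|7)=+1; (−1)^{-1·0·3}·(+1)^0·(+1)^-1 = +1.
v=17: a=17^1·(≡12), b=17^0·(≡11) mod 17; (12|17)=-1, (11|17)=-1; (−1)^{1·0·8}·(-1)^0·(-1)^1 = -1.
v=41: a=41^1·(≡6), b=41^0·(≡19) mod 41; (6|41)=-1, (19|41)=-1; (−1)^{1·0·20}·(-1)^0·(-1)^1 = -1.
v=2: v_2(a)=-2, v_2(b)=-2; units ≡ 3, 5 (mod 8); ε·ε+αω+βω = 1·0+-2·1+-2·1 ≡ 0  ⇒  (a,b)_2 = +1.
v=∞: -14637 < 0 and -299 < 0  ⇒  (a,b)_∞ = -1.
v=13: a=13^2·(≡12), b=13^1·(≡1) mod 13; (12|13)=+1, (1|13)=+1; (−1)^{2·1·6}·(+1)^1·(+1)^2 = +1.
Ram(-14637, -299) = {17, 23, 41, ∞}; no ℚ_17-point on the conic.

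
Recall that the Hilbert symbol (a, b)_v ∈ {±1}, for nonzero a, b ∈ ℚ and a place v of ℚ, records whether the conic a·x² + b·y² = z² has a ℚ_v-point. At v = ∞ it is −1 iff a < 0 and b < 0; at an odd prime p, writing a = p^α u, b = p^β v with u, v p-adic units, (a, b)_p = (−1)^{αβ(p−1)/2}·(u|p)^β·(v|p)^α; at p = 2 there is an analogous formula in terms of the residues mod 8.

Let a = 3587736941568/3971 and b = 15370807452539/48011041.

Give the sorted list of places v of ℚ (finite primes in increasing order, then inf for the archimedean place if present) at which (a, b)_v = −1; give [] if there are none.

[2, 3, 11, 31]

Mod squares: a ≡ 26367, b ≡ 272459. Check v ∈ {∞, 2, 3, 7, 11, 13, 17, 19, 29, 31, 37, 41, 47}.
v=47: a=47^1·(≡31), b=47^1·(≡7) mod 47; (31|47)=-1, (7|47)=+1; (−1)^{1·1·23}·(-1)^1·(+1)^1 = +1.
v=41: a=41^0·(≡23), b=41^-2·(≡26) mod 41; (23|41)=+1, (26|41)=-1; (−1)^{0·-2·20}·(+1)^-2·(-1)^0 = +1.
v=∞: 26367 > 0 and 272459 > 0  ⇒  (a,b)_∞ = +1.
v=7: a=7^0·(≡5), b=7^2·(≡6) mod 7; (5|7)=-1, (6|7)=-1; (−1)^{0·2·3}·(-1)^2·(-1)^0 = +1.
v=17: a=17^1·(≡8), b=17^1·(≡1) mod 17; (8|17)=+1, (1|17)=+1; (−1)^{1·1·8}·(+1)^1·(+1)^1 = +1.
v=2: v_2(a)=10, v_2(b)=0; units ≡ 7, 3 (mod 8); ε·ε+αω+βω = 1·1+10·1+0·0 ≡ 1  ⇒  (a,b)_2 = -1.
v=29: a=29^0·(≡20), b=29^2·(≡4) mod 29; (20|29)=+1, (4|29)=+1; (−1)^{0·2·14}·(+1)^2·(+1)^0 = +1.
v=37: a=37^0·(≡5), b=37^2·(≡33) mod 37; (5|37)=-1, (33|37)=+1; (−1)^{0·2·18}·(-1)^2·(+1)^0 = +1.
v=11: a=11^-1·(≡6), b=11^1·(≡10) mod 11; (6|11)=-1, (10|11)=-1; (−1)^{-1·1·5}·(-1)^1·(-1)^-1 = -1.
v=31: a=31^2·(≡17), b=31^1·(≡7) mod 31; (17|31)=-1, (7|31)=+1; (−1)^{2·1·15}·(-1)^1·(+1)^2 = -1.
v=13: a=13^2·(≡3), b=13^-4·(≡8) mod 13; (3|13)=+1, (8|13)=-1; (−1)^{2·-4·6}·(+1)^-4·(-1)^2 = +1.
v=19: a=19^-2·(≡13), b=19^0·(≡18) mod 19; (13|19)=-1, (18|19)=-1; (−1)^{-2·0·9}·(-1)^0·(-1)^-2 = +1.
v=3: a=3^3·(≡2), b=3^0·(≡2) mod 3; (2|3)=-1, (2|3)=-1; (−1)^{3·0·1}·(-1)^0·(-1)^3 = -1.
|Ram(26367, 272459)| = 4, even; anisotropic at {2, 3, 11, 31}.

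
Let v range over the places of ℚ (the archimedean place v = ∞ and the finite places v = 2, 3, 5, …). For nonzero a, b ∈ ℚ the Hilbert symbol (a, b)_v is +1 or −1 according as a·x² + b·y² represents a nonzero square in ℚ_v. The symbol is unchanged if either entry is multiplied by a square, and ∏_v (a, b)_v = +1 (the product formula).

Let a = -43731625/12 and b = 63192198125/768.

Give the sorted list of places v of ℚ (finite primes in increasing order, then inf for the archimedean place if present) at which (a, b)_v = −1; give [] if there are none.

Mod squares: a ≡ -5247795, b ≡ 1049559. Check v ∈ {∞, 2, 3, 5, 7, 17, 23, 41, 53}.
v=3: a=3^-1·(≡2), b=3^-1·(≡2) mod 3; (2|3)=-1, (2|3)=-1; (−1)^{-1·-1·1}·(-1)^-1·(-1)^-1 = -1.
v=2: v_2(a)=-2, v_2(b)=-8; units ≡ 5, 7 (mod 8); ε·ε+αω+βω = 0·1+-2·0+-8·1 ≡ 0  ⇒  (a,b)_2 = +1.
v=7: a=7^1·(≡4), b=7^1·(≡2) mod 7; (4|7)=+1, (2|7)=+1; (−1)^{1·1·3}·(+1)^1·(+1)^1 = -1.
v=5: a=5^3·(≡1), b=5^4·(≡4) mod 5; (1|5)=+1, (4|5)=+1; (−1)^{3·4·2}·(+1)^4·(+1)^3 = +1.
v=∞: -5247795 < 0 and 1049559 > 0  ⇒  (a,b)_∞ = +1.
v=53: a=53^1·(≡38), b=53^1·(≡48) mod 53; (38|53)=+1, (48|53)=-1; (−1)^{1·1·26}·(+1)^1·(-1)^1 = -1.
v=23: a=23^1·(≡1), b=23^1·(≡13) mod 23; (1|23)=+1, (13|23)=+1; (−1)^{1·1·11}·(+1)^1·(+1)^1 = -1.
v=41: a=41^1·(≡6), b=41^1·(≡17) mod 41; (6|41)=-1, (17|41)=-1; (−1)^{1·1·20}·(-1)^1·(-1)^1 = +1.
v=17: a=17^0·(≡12), b=17^2·(≡15) mod 17; (12|17)=-1, (15|17)=+1; (−1)^{0·2·8}·(-1)^2·(+1)^0 = +1.
(-5247795, 1049559 / ℚ) ramifies at {3, 7, 23, 53}: a division algebra.

[3, 7, 23, 53]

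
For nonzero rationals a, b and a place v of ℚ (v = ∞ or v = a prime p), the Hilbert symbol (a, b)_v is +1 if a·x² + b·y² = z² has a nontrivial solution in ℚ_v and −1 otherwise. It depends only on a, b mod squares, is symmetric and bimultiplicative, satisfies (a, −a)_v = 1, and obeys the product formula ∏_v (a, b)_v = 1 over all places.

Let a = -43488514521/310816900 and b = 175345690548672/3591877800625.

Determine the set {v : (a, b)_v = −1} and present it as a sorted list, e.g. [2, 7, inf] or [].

(a, b) ≡ (-1, 7) mod (ℚ^×)²; places V = {2, 3, 5, 7, 17, 29, 41, 43, 47, ∞}.
(a,b)_47: α=2, u≡10; β=2, v≡1 (mod 47); (10|47)=-1, (1|47)=+1; sign (−1)^0·-1^2·+1^2 = +1.
(a,b)_5: α=-2, u≡4; β=-4, v≡2 (mod 5); (4|5)=+1, (2|5)=-1; sign (−1)^0·+1^-4·-1^-2 = +1.
(a,b)_7: α=0, u≡5; β=1, v≡4 (mod 7); (5|7)=-1, (4|7)=+1; sign (−1)^0·-1^1·+1^0 = -1.
(a,b)_17: α=2, u≡2; β=2, v≡5 (mod 17); (2|17)=+1, (5|17)=-1; sign (−1)^0·+1^2·-1^2 = +1.
(a,b)_43: α=-2, u≡37; β=-4, v≡42 (mod 43); (37|43)=-1, (42|43)=-1; sign (−1)^0·-1^-4·-1^-2 = +1.
(a,b)_29: α=2, u≡7; β=2, v≡28 (mod 29); (7|29)=+1, (28|29)=+1; sign (−1)^0·+1^2·+1^2 = +1.
(a,b)_3: α=4, u≡2; β=6, v≡1 (mod 3); (2|3)=-1, (1|3)=+1; sign (−1)^0·-1^6·+1^4 = +1.
(a,b)_∞: sgn(-1)=−, sgn(7)=+, so +1.
(a,b)_2: α=-2, β=6; u≡7, v≡7 (mod 8); ε(u)ε(v)=1·1, αω(v)=-2·0, βω(u)=6·0; sum ≡ 1  ⇒  -1.
(a,b)_41: α=-2, u≡21; β=-2, v≡3 (mod 41); (21|41)=+1, (3|41)=-1; sign (−1)^0·+1^-2·-1^-2 = +1.
|Ram(-1, 7)| = 2, even; anisotropic at {2, 7}.

[2, 7]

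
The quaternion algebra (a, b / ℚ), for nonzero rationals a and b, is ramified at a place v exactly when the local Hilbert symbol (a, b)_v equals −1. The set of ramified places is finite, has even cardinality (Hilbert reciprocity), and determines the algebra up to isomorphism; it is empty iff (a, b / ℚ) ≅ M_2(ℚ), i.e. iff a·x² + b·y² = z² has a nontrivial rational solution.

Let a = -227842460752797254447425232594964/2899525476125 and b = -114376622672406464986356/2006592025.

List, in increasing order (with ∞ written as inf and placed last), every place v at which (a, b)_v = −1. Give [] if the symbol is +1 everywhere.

(a, b) ≡ (-15105, -135309) mod (ℚ^×)²; places V = {2, 3, 5, 13, 17, 19, 23, 31, 37, 53, ∞}.
(a,b)_∞: sgn(-15105)=−, sgn(-135309)=−, so -1.
(a,b)_37: α=4, u≡4; β=3, v≡6 (mod 37); (4|37)=+1, (6|37)=-1; sign (−1)^0·+1^3·-1^4 = +1.
(a,b)_31: α=-2, u≡11; β=-2, v≡27 (mod 31); (11|31)=-1, (27|31)=-1; sign (−1)^0·-1^-2·-1^-2 = +1.
(a,b)_23: α=4, u≡13; β=3, v≡5 (mod 23); (13|23)=+1, (5|23)=-1; sign (−1)^0·+1^3·-1^4 = +1.
(a,b)_3: α=21, u≡2; β=15, v≡2 (mod 3); (2|3)=-1, (2|3)=-1; sign (−1)^1·-1^15·-1^21 = -1.
(a,b)_19: α=3, u≡13; β=2, v≡6 (mod 19); (13|19)=-1, (6|19)=+1; sign (−1)^0·-1^2·+1^3 = +1.
(a,b)_17: α=-6, u≡1; β=-4, v≡14 (mod 17); (1|17)=+1, (14|17)=-1; sign (−1)^0·+1^-4·-1^-6 = +1.
(a,b)_5: α=-3, u≡4; β=-2, v≡4 (mod 5); (4|5)=+1, (4|5)=+1; sign (−1)^0·+1^-2·+1^-3 = +1.
(a,b)_13: α=4, u≡10; β=2, v≡2 (mod 13); (10|13)=+1, (2|13)=-1; sign (−1)^0·+1^2·-1^4 = +1.
(a,b)_53: α=1, u≡45; β=1, v≡10 (mod 53); (45|53)=-1, (10|53)=+1; sign (−1)^0·-1^1·+1^1 = -1.
(a,b)_2: α=2, β=2; u≡7, v≡3 (mod 8); ε(u)ε(v)=1·1, αω(v)=2·1, βω(u)=2·0; sum ≡ 1  ⇒  -1.
|Ram(-15105, -135309)| = 4, even; anisotropic at {2, 3, 53, ∞}.

[2, 3, 53, inf]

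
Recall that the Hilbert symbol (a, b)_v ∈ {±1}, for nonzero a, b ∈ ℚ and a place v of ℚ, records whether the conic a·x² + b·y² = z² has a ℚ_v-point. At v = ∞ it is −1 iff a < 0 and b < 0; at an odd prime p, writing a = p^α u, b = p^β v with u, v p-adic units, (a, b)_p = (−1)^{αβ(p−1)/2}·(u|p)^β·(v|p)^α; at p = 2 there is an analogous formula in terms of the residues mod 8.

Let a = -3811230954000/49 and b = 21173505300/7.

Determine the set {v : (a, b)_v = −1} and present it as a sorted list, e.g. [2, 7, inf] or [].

Mod squares: a ≡ -13070065, b ≡ 18298091. Check v ∈ {∞, 2, 3, 5, 7, 31, 37, 43, 53}.
v=7: a=7^-2·(≡6), b=7^-1·(≡3) mod 7; (6|7)=-1, (3|7)=-1; (−1)^{-2·-1·3}·(-1)^-1·(-1)^-2 = -1.
v=5: a=5^3·(≡2), b=5^2·(≡1) mod 5; (2|5)=-1, (1|5)=+1; (−1)^{3·2·2}·(-1)^2·(+1)^3 = +1.
v=3: a=3^6·(≡2), b=3^4·(≡2) mod 3; (2|3)=-1, (2|3)=-1; (−1)^{6·4·1}·(-1)^4·(-1)^6 = +1.
v=2: v_2(a)=4, v_2(b)=2; units ≡ 7, 3 (mod 8); ε·ε+αω+βω = 1·1+4·1+2·0 ≡ 1  ⇒  (a,b)_2 = -1.
v=∞: -13070065 < 0 and 18298091 > 0  ⇒  (a,b)_∞ = +1.
v=31: a=31^1·(≡9), b=31^1·(≡26) mod 31; (9|31)=+1, (26|31)=-1; (−1)^{1·1·15}·(+1)^1·(-1)^1 = +1.
v=37: a=37^1·(≡17), b=37^1·(≡9) mod 37; (17|37)=-1, (9|37)=+1; (−1)^{1·1·18}·(-1)^1·(+1)^1 = -1.
v=43: a=43^1·(≡34), b=43^1·(≡24) mod 43; (34|43)=-1, (24|43)=+1; (−1)^{1·1·21}·(-1)^1·(+1)^1 = +1.
v=53: a=53^1·(≡6), b=53^1·(≡51) mod 53; (6|53)=+1, (51|53)=-1; (−1)^{1·1·26}·(+1)^1·(-1)^1 = -1.
|Ram(-13070065, 18298091)| = 4, even; anisotropic at {2, 7, 37, 53}.

[2, 7, 37, 53]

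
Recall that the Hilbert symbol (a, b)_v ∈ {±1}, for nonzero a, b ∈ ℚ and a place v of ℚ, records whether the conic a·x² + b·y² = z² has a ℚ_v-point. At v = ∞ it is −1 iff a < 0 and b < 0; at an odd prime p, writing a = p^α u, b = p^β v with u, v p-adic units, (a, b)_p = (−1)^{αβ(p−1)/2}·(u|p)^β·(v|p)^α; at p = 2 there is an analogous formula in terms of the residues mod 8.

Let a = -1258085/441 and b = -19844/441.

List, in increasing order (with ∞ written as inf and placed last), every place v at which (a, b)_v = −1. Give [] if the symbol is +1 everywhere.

(a, b) ≡ (-3485, -41) mod (ℚ^×)²; places V = {2, 3, 5, 7, 11, 17, 19, 41, ∞}.
(a,b)_19: α=2, u≡17; β=0, v≡17 (mod 19); (17|19)=+1, (17|19)=+1; sign (−1)^0·+1^0·+1^2 = +1.
(a,b)_5: α=1, u≡3; β=0, v≡1 (mod 5); (3|5)=-1, (1|5)=+1; sign (−1)^0·-1^0·+1^1 = +1.
(a,b)_41: α=1, u≡14; β=1, v≡32 (mod 41); (14|41)=-1, (32|41)=+1; sign (−1)^0·-1^1·+1^1 = -1.
(a,b)_∞: sgn(-3485)=−, sgn(-41)=−, so -1.
(a,b)_11: α=0, u≡7; β=2, v≡1 (mod 11); (7|11)=-1, (1|11)=+1; sign (−1)^0·-1^2·+1^0 = +1.
(a,b)_3: α=-2, u≡1; β=-2, v≡1 (mod 3); (1|3)=+1, (1|3)=+1; sign (−1)^0·+1^-2·+1^-2 = +1.
(a,b)_2: α=0, β=2; u≡3, v≡7 (mod 8); ε(u)ε(v)=1·1, αω(v)=0·0, βω(u)=2·1; sum ≡ 1  ⇒  -1.
(a,b)_17: α=1, u≡4; β=0, v≡5 (mod 17); (4|17)=+1, (5|17)=-1; sign (−1)^0·+1^0·-1^1 = -1.
(a,b)_7: α=-2, u≡2; β=-2, v≡4 (mod 7); (2|7)=+1, (4|7)=+1; sign (−1)^0·+1^-2·+1^-2 = +1.
(-3485, -41 / ℚ) ramifies at {2, 17, 41, ∞}: a division algebra.

[2, 17, 41, inf]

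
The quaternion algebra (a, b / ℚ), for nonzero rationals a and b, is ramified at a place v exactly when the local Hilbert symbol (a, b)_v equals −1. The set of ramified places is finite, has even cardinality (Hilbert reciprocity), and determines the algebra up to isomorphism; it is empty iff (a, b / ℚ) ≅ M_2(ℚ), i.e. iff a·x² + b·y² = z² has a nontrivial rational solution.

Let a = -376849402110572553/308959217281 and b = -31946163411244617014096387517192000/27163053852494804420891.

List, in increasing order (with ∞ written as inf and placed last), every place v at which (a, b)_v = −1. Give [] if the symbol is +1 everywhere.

(a, b) ≡ (-57, -53295) mod (ℚ^×)²; places V = {2, 3, 5, 11, 13, 17, 19, 23, ∞}.
(a,b)_2: α=0, β=6; u≡7, v≡1 (mod 8); ε(u)ε(v)=1·0, αω(v)=0·0, βω(u)=6·0; sum ≡ 0  ⇒  +1.
(a,b)_13: α=-6, u≡2; β=-10, v≡6 (mod 13); (2|13)=-1, (6|13)=-1; sign (−1)^0·-1^-10·-1^-6 = +1.
(a,b)_19: α=1, u≡7; β=5, v≡6 (mod 19); (7|19)=+1, (6|19)=+1; sign (−1)^1·+1^5·+1^1 = -1.
(a,b)_∞: sgn(-57)=−, sgn(-53295)=−, so -1.
(a,b)_17: α=2, u≡6; β=3, v≡5 (mod 17); (6|17)=-1, (5|17)=-1; sign (−1)^0·-1^3·-1^2 = -1.
(a,b)_3: α=29, u≡2; β=43, v≡1 (mod 3); (2|3)=-1, (1|3)=+1; sign (−1)^1·-1^43·+1^29 = +1.
(a,b)_5: α=0, u≡2; β=3, v≡4 (mod 5); (2|5)=-1, (4|5)=+1; sign (−1)^0·-1^3·+1^0 = -1.
(a,b)_23: α=-2, u≡8; β=-6, v≡20 (mod 23); (8|23)=+1, (20|23)=-1; sign (−1)^0·+1^-6·-1^-2 = +1.
(a,b)_11: α=-2, u≡4; β=-3, v≡6 (mod 11); (4|11)=+1, (6|11)=-1; sign (−1)^0·+1^-3·-1^-2 = +1.
(-57, -53295 / ℚ) ramifies at {5, 17, 19, ∞}: a division algebra.

[5, 17, 19, inf]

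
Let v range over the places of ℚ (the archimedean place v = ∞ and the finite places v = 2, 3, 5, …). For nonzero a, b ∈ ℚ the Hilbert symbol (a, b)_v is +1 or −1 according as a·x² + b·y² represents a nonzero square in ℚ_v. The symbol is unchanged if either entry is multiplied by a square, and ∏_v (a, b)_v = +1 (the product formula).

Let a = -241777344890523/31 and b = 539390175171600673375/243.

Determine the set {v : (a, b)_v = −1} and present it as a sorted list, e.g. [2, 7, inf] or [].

[5, 13]

Mod squares: a ≡ -44733, b ≡ 973245. Check v ∈ {∞, 2, 3, 5, 7, 13, 23, 31, 37}.
v=23: a=23^2·(≡13), b=23^3·(≡3) mod 23; (13|23)=+1, (3|23)=+1; (−1)^{2·3·11}·(+1)^3·(+1)^2 = +1.
v=3: a=3^1·(≡2), b=3^-5·(≡1) mod 3; (2|3)=-1, (1|3)=+1; (−1)^{1·-5·1}·(-1)^-5·(+1)^1 = +1.
v=37: a=37^5·(≡3), b=37^6·(≡12) mod 37; (3|37)=+1, (12|37)=+1; (−1)^{5·6·18}·(+1)^6·(+1)^5 = +1.
v=2: v_2(a)=0, v_2(b)=0; units ≡ 3, 5 (mod 8); ε·ε+αω+βω = 1·0+0·1+0·1 ≡ 0  ⇒  (a,b)_2 = +1.
v=∞: -44733 < 0 and 973245 > 0  ⇒  (a,b)_∞ = +1.
v=31: a=31^-1·(≡4), b=31^1·(≡15) mod 31; (4|31)=+1, (15|31)=-1; (−1)^{-1·1·15}·(+1)^1·(-1)^-1 = +1.
v=13: a=13^3·(≡9), b=13^1·(≡2) mod 13; (9|13)=+1, (2|13)=-1; (−1)^{3·1·6}·(+1)^1·(-1)^3 = -1.
v=7: a=7^0·(≡2), b=7^3·(≡2) mod 7; (2|7)=+1, (2|7)=+1; (−1)^{0·3·3}·(+1)^3·(+1)^0 = +1.
v=5: a=5^0·(≡2), b=5^3·(≡4) mod 5; (2|5)=-1, (4|5)=+1; (−1)^{0·3·2}·(-1)^3·(+1)^0 = -1.
Ram(-44733, 973245) = {5, 13}; no ℚ_5-point on the conic.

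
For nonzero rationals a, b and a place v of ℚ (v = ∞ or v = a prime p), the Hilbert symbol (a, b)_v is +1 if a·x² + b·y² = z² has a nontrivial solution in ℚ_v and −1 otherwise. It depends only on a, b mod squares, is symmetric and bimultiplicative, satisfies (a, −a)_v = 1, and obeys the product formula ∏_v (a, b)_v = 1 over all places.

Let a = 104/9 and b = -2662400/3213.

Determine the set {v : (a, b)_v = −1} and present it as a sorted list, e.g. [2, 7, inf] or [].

[2, 3, 7, 13]

(a, b) ≡ (26, -9282) mod (ℚ^×)²; places V = {2, 3, 5, 7, 13, 17, ∞}.
(a,b)_5: α=0, u≡1; β=2, v≡3 (mod 5); (1|5)=+1, (3|5)=-1; sign (−1)^0·+1^2·-1^0 = +1.
(a,b)_13: α=1, u≡11; β=1, v≡1 (mod 13); (11|13)=-1, (1|13)=+1; sign (−1)^0·-1^1·+1^1 = -1.
(a,b)_2: α=3, β=13; u≡5, v≡7 (mod 8); ε(u)ε(v)=0·1, αω(v)=3·0, βω(u)=13·1; sum ≡ 1  ⇒  -1.
(a,b)_17: α=0, u≡4; β=-1, v≡2 (mod 17); (4|17)=+1, (2|17)=+1; sign (−1)^0·+1^-1·+1^0 = +1.
(a,b)_3: α=-2, u≡2; β=-3, v≡2 (mod 3); (2|3)=-1, (2|3)=-1; sign (−1)^0·-1^-3·-1^-2 = -1.
(a,b)_∞: sgn(26)=+, sgn(-9282)=−, so +1.
(a,b)_7: α=0, u≡3; β=-1, v≡2 (mod 7); (3|7)=-1, (2|7)=+1; sign (−1)^0·-1^-1·+1^0 = -1.
(26, -9282 / ℚ) ramifies at {2, 3, 7, 13}: a division algebra.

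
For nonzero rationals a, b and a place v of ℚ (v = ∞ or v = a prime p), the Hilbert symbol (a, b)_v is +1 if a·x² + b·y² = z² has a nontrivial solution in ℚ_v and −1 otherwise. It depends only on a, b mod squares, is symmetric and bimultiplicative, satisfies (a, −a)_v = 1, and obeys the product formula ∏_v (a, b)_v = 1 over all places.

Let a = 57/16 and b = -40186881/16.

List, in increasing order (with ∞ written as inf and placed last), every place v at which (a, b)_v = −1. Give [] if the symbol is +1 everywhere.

[19, 31]

Mod squares: a ≡ 57, b ≡ -12369. Check v ∈ {∞, 2, 3, 7, 19, 31}.
v=19: a=19^1·(≡18), b=19^3·(≡15) mod 19; (18|19)=-1, (15|19)=-1; (−1)^{1·3·9}·(-1)^3·(-1)^1 = -1.
v=31: a=31^0·(≡21), b=31^1·(≡14) mod 31; (21|31)=-1, (14|31)=+1; (−1)^{0·1·15}·(-1)^1·(+1)^0 = -1.
v=∞: 57 > 0 and -12369 < 0  ⇒  (a,b)_∞ = +1.
v=3: a=3^1·(≡1), b=3^3·(≡2) mod 3; (1|3)=+1, (2|3)=-1; (−1)^{1·3·1}·(+1)^3·(-1)^1 = +1.
v=7: a=7^0·(≡4), b=7^1·(≡2) mod 7; (4|7)=+1, (2|7)=+1; (−1)^{0·1·3}·(+1)^1·(+1)^0 = +1.
v=2: v_2(a)=-4, v_2(b)=-4; units ≡ 1, 7 (mod 8); ε·ε+αω+βω = 0·1+-4·0+-4·0 ≡ 0  ⇒  (a,b)_2 = +1.
Ram(57, -12369) = {19, 31}; no ℚ_19-point on the conic.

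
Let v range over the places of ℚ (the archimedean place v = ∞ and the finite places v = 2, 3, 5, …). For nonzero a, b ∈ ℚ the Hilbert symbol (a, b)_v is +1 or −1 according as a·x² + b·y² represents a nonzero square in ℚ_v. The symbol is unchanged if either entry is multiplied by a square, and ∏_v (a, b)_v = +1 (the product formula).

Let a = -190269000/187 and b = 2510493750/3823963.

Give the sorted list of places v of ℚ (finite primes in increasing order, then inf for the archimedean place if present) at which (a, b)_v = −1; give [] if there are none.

[2, 11, 19, 29]

(a, b) ≡ (-54230, 1030370) mod (ℚ^×)²; places V = {2, 3, 5, 11, 13, 17, 19, 29, ∞}.
(a,b)_5: α=3, u≡4; β=5, v≡1 (mod 5); (4|5)=+1, (1|5)=+1; sign (−1)^0·+1^5·+1^3 = +1.
(a,b)_3: α=8, u≡1; β=6, v≡2 (mod 3); (1|3)=+1, (2|3)=-1; sign (−1)^0·+1^6·-1^8 = +1.
(a,b)_17: α=-1, u≡6; β=-1, v≡7 (mod 17); (6|17)=-1, (7|17)=-1; sign (−1)^0·-1^-1·-1^-1 = +1.
(a,b)_11: α=-1, u≡4; β=-3, v≡3 (mod 11); (4|11)=+1, (3|11)=+1; sign (−1)^1·+1^-3·+1^-1 = -1.
(a,b)_19: α=0, u≡12; β=1, v≡11 (mod 19); (12|19)=-1, (11|19)=+1; sign (−1)^0·-1^1·+1^0 = -1.
(a,b)_13: α=0, u≡8; β=-2, v≡9 (mod 13); (8|13)=-1, (9|13)=+1; sign (−1)^0·-1^-2·+1^0 = +1.
(a,b)_∞: sgn(-54230)=−, sgn(1030370)=+, so +1.
(a,b)_29: α=1, u≡17; β=1, v≡13 (mod 29); (17|29)=-1, (13|29)=+1; sign (−1)^0·-1^1·+1^1 = -1.
(a,b)_2: α=3, β=1; u≡5, v≡1 (mod 8); ε(u)ε(v)=0·0, αω(v)=3·0, βω(u)=1·1; sum ≡ 1  ⇒  -1.
|Ram(-54230, 1030370)| = 4, even; anisotropic at {2, 11, 19, 29}.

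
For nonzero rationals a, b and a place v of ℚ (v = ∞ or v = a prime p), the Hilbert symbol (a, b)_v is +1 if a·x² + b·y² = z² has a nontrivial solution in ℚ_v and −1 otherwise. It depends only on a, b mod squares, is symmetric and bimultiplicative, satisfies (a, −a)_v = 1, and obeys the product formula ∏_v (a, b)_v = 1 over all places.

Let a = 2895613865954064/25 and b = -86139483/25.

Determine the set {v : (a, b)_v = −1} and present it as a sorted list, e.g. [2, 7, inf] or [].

[3, 19, 29, 41]

Mod squares: a ≡ 41, b ≡ -51243. Check v ∈ {∞, 2, 3, 5, 19, 29, 31, 41}.
v=31: a=31^2·(≡16), b=31^1·(≡22) mod 31; (16|31)=+1, (22|31)=-1; (−1)^{2·1·15}·(+1)^1·(-1)^2 = +1.
v=5: a=5^-2·(≡4), b=5^-2·(≡2) mod 5; (4|5)=+1, (2|5)=-1; (−1)^{-2·-2·2}·(+1)^-2·(-1)^-2 = +1.
v=19: a=19^2·(≡15), b=19^1·(≡11) mod 19; (15|19)=-1, (11|19)=+1; (−1)^{2·1·9}·(-1)^1·(+1)^2 = -1.
v=∞: 41 > 0 and -51243 < 0  ⇒  (a,b)_∞ = +1.
v=29: a=29^2·(≡18), b=29^1·(≡15) mod 29; (18|29)=-1, (15|29)=-1; (−1)^{2·1·14}·(-1)^1·(-1)^2 = -1.
v=2: v_2(a)=4, v_2(b)=0; units ≡ 1, 5 (mod 8); ε·ε+αω+βω = 0·0+4·1+0·0 ≡ 0  ⇒  (a,b)_2 = +1.
v=3: a=3^2·(≡2), b=3^1·(≡1) mod 3; (2|3)=-1, (1|3)=+1; (−1)^{2·1·1}·(-1)^1·(+1)^2 = -1.
v=41: a=41^3·(≡33), b=41^2·(≡38) mod 41; (33|41)=+1, (38|41)=-1; (−1)^{3·2·20}·(+1)^2·(-1)^3 = -1.
(41, -51243 / ℚ) ramifies at {3, 19, 29, 41}: a division algebra.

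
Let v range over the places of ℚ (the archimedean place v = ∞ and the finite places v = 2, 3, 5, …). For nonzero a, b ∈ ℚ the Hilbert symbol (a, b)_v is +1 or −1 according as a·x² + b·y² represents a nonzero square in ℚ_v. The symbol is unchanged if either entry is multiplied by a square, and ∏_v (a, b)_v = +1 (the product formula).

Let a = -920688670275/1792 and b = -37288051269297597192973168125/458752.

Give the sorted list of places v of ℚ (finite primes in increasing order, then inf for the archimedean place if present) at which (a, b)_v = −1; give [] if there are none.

[3, inf]

(a, b) ≡ (-17607597, -307923) mod (ℚ^×)²; places V = {2, 3, 5, 7, 11, 17, 31, 37, 43, ∞}.
(a,b)_11: α=4, u≡3; β=9, v≡7 (mod 11); (3|11)=+1, (7|11)=-1; sign (−1)^0·+1^9·-1^4 = +1.
(a,b)_37: α=1, u≡14; β=2, v≡12 (mod 37); (14|37)=-1, (12|37)=+1; sign (−1)^0·-1^2·+1^1 = +1.
(a,b)_31: α=1, u≡29; β=3, v≡10 (mod 31); (29|31)=-1, (10|31)=+1; sign (−1)^1·-1^3·+1^1 = +1.
(a,b)_2: α=-8, β=-16; u≡3, v≡5 (mod 8); ε(u)ε(v)=1·0, αω(v)=-8·1, βω(u)=-16·1; sum ≡ 0  ⇒  +1.
(a,b)_∞: sgn(-17607597)=−, sgn(-307923)=−, so -1.
(a,b)_17: α=1, u≡1; β=2, v≡15 (mod 17); (1|17)=+1, (15|17)=+1; sign (−1)^0·+1^2·+1^1 = +1.
(a,b)_3: α=1, u≡1; β=3, v≡1 (mod 3); (1|3)=+1, (1|3)=+1; sign (−1)^1·+1^3·+1^1 = -1.
(a,b)_5: α=2, u≡2; β=4, v≡3 (mod 5); (2|5)=-1, (3|5)=-1; sign (−1)^0·-1^4·-1^2 = +1.
(a,b)_43: α=1, u≡14; β=3, v≡7 (mod 43); (14|43)=+1, (7|43)=-1; sign (−1)^1·+1^3·-1^1 = +1.
(a,b)_7: α=-1, u≡1; β=-1, v≡6 (mod 7); (1|7)=+1, (6|7)=-1; sign (−1)^1·+1^-1·-1^-1 = +1.
|Ram(-17607597, -307923)| = 2, even; anisotropic at {3, ∞}.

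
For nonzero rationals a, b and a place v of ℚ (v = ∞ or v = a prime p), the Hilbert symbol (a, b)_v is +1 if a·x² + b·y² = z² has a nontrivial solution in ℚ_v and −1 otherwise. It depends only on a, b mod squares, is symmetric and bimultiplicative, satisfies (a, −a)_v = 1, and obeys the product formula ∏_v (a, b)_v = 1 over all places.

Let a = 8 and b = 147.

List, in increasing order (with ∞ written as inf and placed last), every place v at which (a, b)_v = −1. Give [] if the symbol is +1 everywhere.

[2, 3]

(a, b) ≡ (2, 3) mod (ℚ^×)²; places V = {2, 3, 7, ∞}.
(a,b)_∞: sgn(2)=+, sgn(3)=+, so +1.
(a,b)_7: α=0, u≡1; β=2, v≡3 (mod 7); (1|7)=+1, (3|7)=-1; sign (−1)^0·+1^2·-1^0 = +1.
(a,b)_3: α=0, u≡2; β=1, v≡1 (mod 3); (2|3)=-1, (1|3)=+1; sign (−1)^0·-1^1·+1^0 = -1.
(a,b)_2: α=3, β=0; u≡1, v≡3 (mod 8); ε(u)ε(v)=0·1, αω(v)=3·1, βω(u)=0·0; sum ≡ 1  ⇒  -1.
(2, 3 / ℚ) ramifies at {2, 3}: a division algebra.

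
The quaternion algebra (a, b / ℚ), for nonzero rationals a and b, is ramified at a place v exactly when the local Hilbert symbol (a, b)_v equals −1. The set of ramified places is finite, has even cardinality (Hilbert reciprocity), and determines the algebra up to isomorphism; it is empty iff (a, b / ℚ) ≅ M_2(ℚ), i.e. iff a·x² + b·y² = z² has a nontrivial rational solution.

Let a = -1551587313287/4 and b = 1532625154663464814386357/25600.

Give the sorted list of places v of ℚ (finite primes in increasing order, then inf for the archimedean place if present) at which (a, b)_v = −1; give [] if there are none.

(a, b) ≡ (-28823, 634423053) mod (ℚ^×)²; places V = {2, 3, 5, 7, 11, 19, 23, 29, 37, 41, ∞}.
(a,b)_2: α=-2, β=-10; u≡1, v≡5 (mod 8); ε(u)ε(v)=0·0, αω(v)=-2·1, βω(u)=-10·0; sum ≡ 0  ⇒  +1.
(a,b)_5: α=0, u≡2; β=-2, v≡3 (mod 5); (2|5)=-1, (3|5)=-1; sign (−1)^0·-1^-2·-1^0 = +1.
(a,b)_11: α=2, u≡10; β=5, v≡8 (mod 11); (10|11)=-1, (8|11)=-1; sign (−1)^0·-1^5·-1^2 = -1.
(a,b)_19: α=1, u≡2; β=1, v≡4 (mod 19); (2|19)=-1, (4|19)=+1; sign (−1)^1·-1^1·+1^1 = +1.
(a,b)_37: α=1, u≡32; β=1, v≡6 (mod 37); (32|37)=-1, (6|37)=-1; sign (−1)^0·-1^1·-1^1 = +1.
(a,b)_7: α=0, u≡6; β=2, v≡6 (mod 7); (6|7)=-1, (6|7)=-1; sign (−1)^0·-1^2·-1^0 = +1.
(a,b)_∞: sgn(-28823)=−, sgn(634423053)=+, so +1.
(a,b)_29: α=2, u≡19; β=5, v≡17 (mod 29); (19|29)=-1, (17|29)=-1; sign (−1)^0·-1^5·-1^2 = -1.
(a,b)_41: α=1, u≡35; β=1, v≡33 (mod 41); (35|41)=-1, (33|41)=+1; sign (−1)^0·-1^1·+1^1 = -1.
(a,b)_3: α=0, u≡1; β=3, v≡1 (mod 3); (1|3)=+1, (1|3)=+1; sign (−1)^0·+1^3·+1^0 = +1.
(a,b)_23: α=2, u≡14; β=3, v≡20 (mod 23); (14|23)=-1, (20|23)=-1; sign (−1)^0·-1^3·-1^2 = -1.
Ram(-28823, 634423053) = {11, 23, 29, 41}; no ℚ_11-point on the conic.

[11, 23, 29, 41]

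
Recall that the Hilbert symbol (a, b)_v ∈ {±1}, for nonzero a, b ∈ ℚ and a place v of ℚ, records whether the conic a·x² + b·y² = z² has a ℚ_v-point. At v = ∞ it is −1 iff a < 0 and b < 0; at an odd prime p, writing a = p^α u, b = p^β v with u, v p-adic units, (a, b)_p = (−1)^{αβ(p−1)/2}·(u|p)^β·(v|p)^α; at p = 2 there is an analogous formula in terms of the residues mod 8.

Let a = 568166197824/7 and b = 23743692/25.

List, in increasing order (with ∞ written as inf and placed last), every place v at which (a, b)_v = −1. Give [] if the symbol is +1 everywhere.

[2, 7]

(a, b) ≡ (7, 203) mod (ℚ^×)²; places V = {2, 3, 5, 7, 19, 29, ∞}.
(a,b)_5: α=0, u≡2; β=-2, v≡2 (mod 5); (2|5)=-1, (2|5)=-1; sign (−1)^0·-1^-2·-1^0 = +1.
(a,b)_∞: sgn(7)=+, sgn(203)=+, so +1.
(a,b)_7: α=-1, u≡1; β=1, v≡2 (mod 7); (1|7)=+1, (2|7)=+1; sign (−1)^1·+1^1·+1^-1 = -1.
(a,b)_19: α=4, u≡6; β=2, v≡18 (mod 19); (6|19)=+1, (18|19)=-1; sign (−1)^0·+1^2·-1^4 = +1.
(a,b)_2: α=6, β=2; u≡7, v≡3 (mod 8); ε(u)ε(v)=1·1, αω(v)=6·1, βω(u)=2·0; sum ≡ 1  ⇒  -1.
(a,b)_29: α=2, u≡5; β=1, v≡24 (mod 29); (5|29)=+1, (24|29)=+1; sign (−1)^0·+1^1·+1^2 = +1.
(a,b)_3: α=4, u≡1; β=4, v≡2 (mod 3); (1|3)=+1, (2|3)=-1; sign (−1)^0·+1^4·-1^4 = +1.
Ram(7, 203) = {2, 7}; no ℚ_2-point on the conic.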